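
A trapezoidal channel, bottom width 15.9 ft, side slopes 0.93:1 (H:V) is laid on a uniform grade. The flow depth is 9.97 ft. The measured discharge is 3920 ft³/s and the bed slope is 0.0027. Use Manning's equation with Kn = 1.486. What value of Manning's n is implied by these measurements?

With bottom width b = 15.9 ft and side slope z = 0.93: A = (b + zy)y = (15.9 + 0.93×9.97)×9.97 = 251 ft²; P = b + 2y√(1+z²) = 15.9 + 2×9.97×1.366 = 43.13 ft.
Hydraulic radius R = A/P = 251/43.13 = 5.819 ft.
Rearranging Manning's equation: n = (1.486/Q) A R^(2/3) S^(1/2) = (1.486/3920) × 251 × 5.819^(2/3) × √0.0027 = 0.016.

n = 0.016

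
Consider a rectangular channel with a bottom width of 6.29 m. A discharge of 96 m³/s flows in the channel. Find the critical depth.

y_c = 2.87 m

For a rectangular channel, critical depth y_c = (q²/g)^(1/3) where q = Q/b = 96/6.29 = 15.26 m²/s.
So y_c = (15.26²/9.81)^(1/3) = 2.87 m.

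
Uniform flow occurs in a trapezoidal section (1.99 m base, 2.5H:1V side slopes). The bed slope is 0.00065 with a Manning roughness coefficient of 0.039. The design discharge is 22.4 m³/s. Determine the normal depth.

Manning's equation rearranged: A R^(2/3) = nQ / (1·√S) = 0.039 × 22.4 / (√0.00065) = 34.27.
At y = 3.52 m: A R^(2/3) = 56.48 — high.
At y = 2.35 m: A R^(2/3) = 21.58 — low.
At y = 2.86 m: A R^(2/3) = 34.3 — matches.

y_n = 2.86 m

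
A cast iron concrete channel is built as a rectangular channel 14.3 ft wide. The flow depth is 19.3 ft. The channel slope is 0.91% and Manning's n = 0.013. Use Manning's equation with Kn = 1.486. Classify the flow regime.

supercritical

Flow area A = b·y = 14.3 × 19.3 = 276 ft². Wetted perimeter P = b + 2y = 14.3 + 2×19.3 = 52.9 ft.
Hydraulic radius R = A/P = 276/52.9 = 5.217 ft.
V = (1.486/n) R^(2/3) √S = (1.486/0.013) × 5.217^(2/3) × √0.0091 = 32.8 ft/s. Hydraulic depth D_h = A/T = 276/14.3 = 19.3 ft.
Froude number Fr = V/√(g·D_h) = 32.8/√(32.2×19.3) = 1.32, which is greater than 1, so the flow is supercritical.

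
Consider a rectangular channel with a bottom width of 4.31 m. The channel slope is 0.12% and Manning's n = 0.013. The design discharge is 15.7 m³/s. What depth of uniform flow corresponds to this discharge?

Manning's equation rearranged: A R^(2/3) = nQ / (1·√S) = 0.013 × 15.7 / (√0.0012) = 5.892.
Try y = 1.73 m: A R^(2/3) = 7.254 — too large.
Try y = 1.04 m: A R^(2/3) = 3.539 — too small.
Try y = 1.49 m: A R^(2/3) = 5.901 — ≈ 5.892.

y_n = 1.49 m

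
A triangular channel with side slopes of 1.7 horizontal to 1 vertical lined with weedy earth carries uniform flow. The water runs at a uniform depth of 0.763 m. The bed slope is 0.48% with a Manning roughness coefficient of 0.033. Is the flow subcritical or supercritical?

subcritical

For a triangular section with side slope z = 1.7: A = zy² = 1.7×0.763² = 0.9897 m²; P = 2y√(1+z²) = 2×0.763×1.972 = 3.01 m.
Hydraulic radius R = A/P = 0.9897/3.01 = 0.3288 m.
V = (1/n) R^(2/3) √S = (1/0.033) × 0.3288^(2/3) × √0.0048 = 1 m/s. Hydraulic depth D_h = A/T = 0.9897/2.594 = 0.3815 m.
Froude number Fr = V/√(g·D_h) = 1/√(9.81×0.3815) = 0.517, which is less than 1, so the flow is subcritical.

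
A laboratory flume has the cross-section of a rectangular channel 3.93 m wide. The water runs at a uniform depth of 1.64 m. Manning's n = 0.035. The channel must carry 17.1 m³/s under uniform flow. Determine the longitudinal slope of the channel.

Flow area A = b·y = 3.93 × 1.64 = 6.445 m². Wetted perimeter P = b + 2y = 3.93 + 2×1.64 = 7.21 m.
Hydraulic radius R = A/P = 6.445/7.21 = 0.8939 m.
From Manning's equation, S = [nQ / (1 A R^(2/3))]² = [0.035 × 17.1 / (1 × 6.445 × 0.8939^(2/3))]² = 0.01.

S = 0.01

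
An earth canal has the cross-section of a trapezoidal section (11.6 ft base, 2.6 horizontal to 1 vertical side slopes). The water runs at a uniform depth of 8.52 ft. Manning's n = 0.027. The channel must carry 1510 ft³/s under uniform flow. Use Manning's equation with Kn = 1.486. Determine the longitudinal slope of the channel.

With bottom width b = 11.6 ft and side slope z = 2.6: A = (b + zy)y = (11.6 + 2.6×8.52)×8.52 = 287.6 ft²; P = b + 2y√(1+z²) = 11.6 + 2×8.52×2.786 = 59.07 ft.
Hydraulic radius R = A/P = 287.6/59.07 = 4.868 ft.
From Manning's equation, S = [nQ / (1.486 A R^(2/3))]² = [0.027 × 1510 / (1.486 × 287.6 × 4.868^(2/3))]² = 0.0011.

S = 0.0011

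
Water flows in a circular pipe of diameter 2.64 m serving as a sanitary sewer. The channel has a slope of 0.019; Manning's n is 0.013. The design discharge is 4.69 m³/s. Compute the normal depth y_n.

y_n = 0.582 m

Manning's equation rearranged: A R^(2/3) = nQ / (1·√S) = 0.013 × 4.69 / (√0.019) = 0.4423.
At y = 0.705 m: A R^(2/3) = 0.6475 — over.
At y = 0.485 m: A R^(2/3) = 0.3058 — short.
At y = 0.582 m: A R^(2/3) = 0.4422 — matches.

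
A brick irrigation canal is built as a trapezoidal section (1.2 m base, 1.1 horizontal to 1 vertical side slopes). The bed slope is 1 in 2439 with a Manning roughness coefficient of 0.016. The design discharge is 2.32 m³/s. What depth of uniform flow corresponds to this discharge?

Manning's equation rearranged: A R^(2/3) = nQ / (1·√S) = 0.016 × 2.32 / (√0.00041) = 1.833.
At y = 0.938 m: A R^(2/3) = 1.362 — short.
At y = 1.35 m: A R^(2/3) = 2.845 — over.
At y = 1.09 m: A R^(2/3) = 1.837 — close enough.

y_n = 1.09 m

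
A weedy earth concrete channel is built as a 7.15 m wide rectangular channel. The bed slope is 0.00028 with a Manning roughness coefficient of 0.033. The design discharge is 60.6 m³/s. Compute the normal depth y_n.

Manning's equation rearranged: A R^(2/3) = nQ / (1·√S) = 0.033 × 60.6 / (√0.00028) = 119.5.
Trying y = 10.3 m: A R^(2/3) = 141.2 — over.
Trying y = 8.95 m: A R^(2/3) = 119.6 — ≈ 119.5.

y_n = 8.95 m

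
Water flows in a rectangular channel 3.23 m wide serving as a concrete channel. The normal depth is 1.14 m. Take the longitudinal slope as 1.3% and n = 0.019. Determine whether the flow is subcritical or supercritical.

Flow area A = b·y = 3.23 × 1.14 = 3.682 m². Wetted perimeter P = b + 2y = 3.23 + 2×1.14 = 5.51 m.
Hydraulic radius R = A/P = 3.682/5.51 = 0.6683 m.
V = (1/n) R^(2/3) √S = (1/0.019) × 0.6683^(2/3) × √0.013 = 4.587 m/s. Hydraulic depth D_h = A/T = 3.682/3.23 = 1.14 m.
Froude number Fr = V/√(g·D_h) = 4.587/√(9.81×1.14) = 1.37, which is greater than 1, so the flow is supercritical.

supercritical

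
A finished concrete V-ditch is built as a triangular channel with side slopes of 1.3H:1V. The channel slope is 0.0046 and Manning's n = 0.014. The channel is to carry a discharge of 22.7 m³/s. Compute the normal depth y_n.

y_n = 2.04 m

Manning's equation rearranged: A R^(2/3) = nQ / (1·√S) = 0.014 × 22.7 / (√0.0046) = 4.686.
Trying y = 1.58 m: A R^(2/3) = 2.375 — short.
Trying y = 2.56 m: A R^(2/3) = 8.602 — over.
Trying y = 2.04 m: A R^(2/3) = 4.695 — close enough.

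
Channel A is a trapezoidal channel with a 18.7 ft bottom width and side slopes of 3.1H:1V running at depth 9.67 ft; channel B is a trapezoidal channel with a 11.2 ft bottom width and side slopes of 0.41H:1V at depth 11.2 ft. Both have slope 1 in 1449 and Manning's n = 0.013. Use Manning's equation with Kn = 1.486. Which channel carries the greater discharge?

Channel A: With bottom width b = 18.7 ft and side slope z = 3.1: A = (b + zy)y = (18.7 + 3.1×9.67)×9.67 = 470.7 ft²; P = b + 2y√(1+z²) = 18.7 + 2×9.67×3.257 = 81.7 ft. Hydraulic radius R = A/P = 470.7/81.7 = 5.762 ft. Q_A = (1.486/0.013)·470.7·5.762^(2/3)·√0.0006901 = 4543 ft³/s.
Channel B: With bottom width b = 11.2 ft and side slope z = 0.41: A = (b + zy)y = (11.2 + 0.41×11.2)×11.2 = 176.9 ft²; P = b + 2y√(1+z²) = 11.2 + 2×11.2×1.081 = 35.41 ft. Hydraulic radius R = A/P = 176.9/35.41 = 4.995 ft. Q_B = (1.486/0.013)·176.9·4.995^(2/3)·√0.0006901 = 1552 ft³/s.
Q_A = 4543 ft³/s vs Q_B = 1552 ft³/s, so channel A carries more.

channel A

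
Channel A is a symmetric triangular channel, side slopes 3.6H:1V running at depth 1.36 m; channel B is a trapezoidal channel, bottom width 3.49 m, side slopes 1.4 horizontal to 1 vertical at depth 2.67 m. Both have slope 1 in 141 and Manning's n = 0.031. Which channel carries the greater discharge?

Channel A: For a triangular section with side slope z = 3.6: A = zy² = 3.6×1.36² = 6.659 m²; P = 2y√(1+z²) = 2×1.36×3.736 = 10.16 m. Hydraulic radius R = A/P = 6.659/10.16 = 0.6552 m. Q_A = (1/0.031)·6.659·0.6552^(2/3)·√0.007092 = 13.65 m³/s.
Channel B: With bottom width b = 3.49 m and side slope z = 1.4: A = (b + zy)y = (3.49 + 1.4×2.67)×2.67 = 19.3 m²; P = b + 2y√(1+z²) = 3.49 + 2×2.67×1.72 = 12.68 m. Hydraulic radius R = A/P = 19.3/12.68 = 1.522 m. Q_B = (1/0.031)·19.3·1.522^(2/3)·√0.007092 = 69.38 m³/s.
Q_A = 13.65 m³/s vs Q_B = 69.38 m³/s, so channel B carries more.

channel B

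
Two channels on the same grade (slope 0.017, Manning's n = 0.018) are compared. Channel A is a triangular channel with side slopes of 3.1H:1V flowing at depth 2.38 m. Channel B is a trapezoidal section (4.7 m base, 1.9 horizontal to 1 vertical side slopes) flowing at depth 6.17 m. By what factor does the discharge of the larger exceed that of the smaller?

Channel A: For a triangular section with side slope z = 3.1: A = zy² = 3.1×2.38² = 17.56 m²; P = 2y√(1+z²) = 2×2.38×3.257 = 15.5 m. Hydraulic radius R = A/P = 17.56/15.5 = 1.133 m. Q_A = (1/0.018)·17.56·1.133^(2/3)·√0.017 = 138.2 m³/s.
Channel B: With bottom width b = 4.7 m and side slope z = 1.9: A = (b + zy)y = (4.7 + 1.9×6.17)×6.17 = 101.3 m²; P = b + 2y√(1+z²) = 4.7 + 2×6.17×2.147 = 31.2 m. Hydraulic radius R = A/P = 101.3/31.2 = 3.248 m. Q_B = (1/0.018)·101.3·3.248^(2/3)·√0.017 = 1610 m³/s.
The larger discharge is 1610 m³/s and the smaller is 138.2 m³/s; the ratio is 11.6.

11.6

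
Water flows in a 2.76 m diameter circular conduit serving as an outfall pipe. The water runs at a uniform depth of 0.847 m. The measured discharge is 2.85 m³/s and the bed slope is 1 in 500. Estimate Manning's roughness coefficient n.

For a circular section of diameter D = 2.76 m at depth y = 0.847 m, the central angle is θ = 2 arccos(1 − 2y/D) = 2.349 rad. Then A = (D²/8)(θ − sin θ) = 1.558 m² and P = Dθ/2 = 3.241 m.
Hydraulic radius R = A/P = 1.558/3.241 = 0.4807 m.
Rearranging Manning's equation: n = (1/Q) A R^(2/3) S^(1/2) = (1/2.85) × 1.558 × 0.4807^(2/3) × √0.002 = 0.015.

n = 0.015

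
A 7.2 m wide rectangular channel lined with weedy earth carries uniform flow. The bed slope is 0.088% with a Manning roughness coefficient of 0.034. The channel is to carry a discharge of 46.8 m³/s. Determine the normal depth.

y_n = 4.65 m

Manning's equation rearranged: A R^(2/3) = nQ / (1·√S) = 0.034 × 46.8 / (√0.00088) = 53.64.
Trying y = 5.54 m: A R^(2/3) = 67.1 — too large.
Trying y = 4.65 m: A R^(2/3) = 53.66 — matches.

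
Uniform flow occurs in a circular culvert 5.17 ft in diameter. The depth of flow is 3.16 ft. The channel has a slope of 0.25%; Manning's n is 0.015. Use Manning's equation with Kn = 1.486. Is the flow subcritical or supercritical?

For a circular section of diameter D = 5.17 ft at depth y = 3.16 ft, the central angle is θ = 2 arccos(1 − 2y/D) = 3.59 rad. Then A = (D²/8)(θ − sin θ) = 13.44 ft² and P = Dθ/2 = 9.281 ft.
Hydraulic radius R = A/P = 13.44/9.281 = 1.449 ft.
V = (1.486/n) R^(2/3) √S = (1.486/0.015) × 1.449^(2/3) × √0.0025 = 6.342 ft/s. Hydraulic depth D_h = A/T = 13.44/5.04 = 2.667 ft.
Froude number Fr = V/√(g·D_h) = 6.342/√(32.2×2.667) = 0.684, which is less than 1, so the flow is subcritical.

subcritical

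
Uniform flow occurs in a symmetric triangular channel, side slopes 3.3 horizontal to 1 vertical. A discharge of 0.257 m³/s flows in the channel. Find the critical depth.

y_c = 0.262 m

At critical depth, Q² T / (g A³) = 1, i.e. A³/T = Q²/g = 0.257²/9.81 = 0.006733.
At y = 0.305 m: A³/T = 0.01437 — high.
At y = 0.196 m: A³/T = 0.001575 — low.
At y = 0.262 m: A³/T = 0.006722 — matches.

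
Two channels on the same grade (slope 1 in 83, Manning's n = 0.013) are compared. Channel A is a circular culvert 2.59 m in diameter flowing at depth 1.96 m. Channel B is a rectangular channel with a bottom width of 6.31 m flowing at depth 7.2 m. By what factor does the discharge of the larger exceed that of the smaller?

21.1

Channel A: For a circular section of diameter D = 2.59 m at depth y = 1.96 m, the central angle is θ = 2 arccos(1 − 2y/D) = 4.22 rad. Then A = (D²/8)(θ − sin θ) = 4.278 m² and P = Dθ/2 = 5.465 m. Hydraulic radius R = A/P = 4.278/5.465 = 0.7827 m. Q_A = (1/0.013)·4.278·0.7827^(2/3)·√0.01205 = 30.68 m³/s.
Channel B: Flow area A = b·y = 6.31 × 7.2 = 45.43 m². Wetted perimeter P = b + 2y = 6.31 + 2×7.2 = 20.71 m. Hydraulic radius R = A/P = 45.43/20.71 = 2.194 m. Q_B = (1/0.013)·45.43·2.194^(2/3)·√0.01205 = 647.6 m³/s.
The larger discharge is 647.6 m³/s and the smaller is 30.68 m³/s; the ratio is 21.1.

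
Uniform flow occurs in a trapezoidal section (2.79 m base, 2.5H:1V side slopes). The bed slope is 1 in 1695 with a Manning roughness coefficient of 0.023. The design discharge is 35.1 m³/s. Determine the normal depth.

Manning's equation rearranged: A R^(2/3) = nQ / (1·√S) = 0.023 × 35.1 / (√0.00059) = 33.24.
Try y = 3.36 m: A R^(2/3) = 55.64 — too large.
Try y = 1.97 m: A R^(2/3) = 16.53 — too small.
Try y = 2.69 m: A R^(2/3) = 33.26 — ≈ 33.24.

y_n = 2.69 m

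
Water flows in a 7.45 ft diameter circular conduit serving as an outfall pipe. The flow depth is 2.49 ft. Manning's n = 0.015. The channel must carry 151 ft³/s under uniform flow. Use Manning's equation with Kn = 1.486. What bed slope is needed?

S = 0.00919

For a circular section of diameter D = 7.45 ft at depth y = 2.49 ft, the central angle is θ = 2 arccos(1 − 2y/D) = 2.466 rad. Then A = (D²/8)(θ − sin θ) = 12.77 ft² and P = Dθ/2 = 9.185 ft.
Hydraulic radius R = A/P = 12.77/9.185 = 1.39 ft.
From Manning's equation, S = [nQ / (1.486 A R^(2/3))]² = [0.015 × 151 / (1.486 × 12.77 × 1.39^(2/3))]² = 0.00919.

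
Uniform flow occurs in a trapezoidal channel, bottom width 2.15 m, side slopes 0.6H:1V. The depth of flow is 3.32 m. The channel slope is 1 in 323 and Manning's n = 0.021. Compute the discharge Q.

Q = 45.4 m³/s

With bottom width b = 2.15 m and side slope z = 0.6: A = (b + zy)y = (2.15 + 0.6×3.32)×3.32 = 13.75 m²; P = b + 2y√(1+z²) = 2.15 + 2×3.32×1.166 = 9.894 m.
Hydraulic radius R = A/P = 13.75/9.894 = 1.39 m.
Manning's equation: Q = (1/n) A R^(2/3) S^(1/2) = (1/0.021) × 13.75 × 1.39^(2/3) × 0.003096^(1/2) = 45.4 m³/s.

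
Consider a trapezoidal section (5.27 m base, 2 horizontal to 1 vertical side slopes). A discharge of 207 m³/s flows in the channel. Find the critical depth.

y_c = 3.55 m

At critical depth, Q² T / (g A³) = 1, i.e. A³/T = Q²/g = 207²/9.81 = 4368.
At y = 2.53 m: A³/T = 1160 — short.
At y = 4.34 m: A³/T = 9806 — over.
At y = 3.55 m: A³/T = 4349 — ≈ 4368.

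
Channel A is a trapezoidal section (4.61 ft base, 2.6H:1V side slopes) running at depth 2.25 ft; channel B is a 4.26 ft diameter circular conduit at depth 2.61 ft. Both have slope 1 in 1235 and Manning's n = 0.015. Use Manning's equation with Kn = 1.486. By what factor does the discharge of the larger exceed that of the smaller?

Channel A: With bottom width b = 4.61 ft and side slope z = 2.6: A = (b + zy)y = (4.61 + 2.6×2.25)×2.25 = 23.54 ft²; P = b + 2y√(1+z²) = 4.61 + 2×2.25×2.786 = 17.15 ft. Hydraulic radius R = A/P = 23.54/17.15 = 1.373 ft. Q_A = (1.486/0.015)·23.54·1.373^(2/3)·√0.0008097 = 81.94 ft³/s.
Channel B: For a circular section of diameter D = 4.26 ft at depth y = 2.61 ft, the central angle is θ = 2 arccos(1 − 2y/D) = 3.596 rad. Then A = (D²/8)(θ − sin θ) = 9.154 ft² and P = Dθ/2 = 7.66 ft. Hydraulic radius R = A/P = 9.154/7.66 = 1.195 ft. Q_B = (1.486/0.015)·9.154·1.195^(2/3)·√0.0008097 = 29.06 ft³/s.
The larger discharge is 81.94 ft³/s and the smaller is 29.06 ft³/s; the ratio is 2.82.

2.82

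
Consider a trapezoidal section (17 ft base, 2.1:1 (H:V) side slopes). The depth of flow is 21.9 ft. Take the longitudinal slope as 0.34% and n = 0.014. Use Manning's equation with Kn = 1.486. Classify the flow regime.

supercritical

With bottom width b = 17 ft and side slope z = 2.1: A = (b + zy)y = (17 + 2.1×21.9)×21.9 = 1379 ft²; P = b + 2y√(1+z²) = 17 + 2×21.9×2.326 = 118.9 ft.
Hydraulic radius R = A/P = 1379/118.9 = 11.6 ft.
V = (1.486/n) R^(2/3) √S = (1.486/0.014) × 11.6^(2/3) × √0.0034 = 31.72 ft/s. Hydraulic depth D_h = A/T = 1379/109 = 12.66 ft.
Froude number Fr = V/√(g·D_h) = 31.72/√(32.2×12.66) = 1.57, which is greater than 1, so the flow is supercritical.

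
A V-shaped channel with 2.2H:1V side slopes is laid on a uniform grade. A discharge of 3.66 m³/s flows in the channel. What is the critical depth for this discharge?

y_c = 0.892 m

At critical depth, Q² T / (g A³) = 1, i.e. A³/T = Q²/g = 3.66²/9.81 = 1.366.
Try y = 0.751 m: A³/T = 0.5781 — short.
Try y = 0.892 m: A³/T = 1.367 — close enough.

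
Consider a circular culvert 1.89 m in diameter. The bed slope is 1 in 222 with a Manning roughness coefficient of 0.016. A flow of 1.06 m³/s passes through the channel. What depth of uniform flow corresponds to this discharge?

Manning's equation rearranged: A R^(2/3) = nQ / (1·√S) = 0.016 × 1.06 / (√0.004505) = 0.2527.
At y = 0.532 m: A R^(2/3) = 0.2944 — too large.
At y = 0.413 m: A R^(2/3) = 0.1782 — too small.
At y = 0.492 m: A R^(2/3) = 0.2526 — matches.

y_n = 0.492 m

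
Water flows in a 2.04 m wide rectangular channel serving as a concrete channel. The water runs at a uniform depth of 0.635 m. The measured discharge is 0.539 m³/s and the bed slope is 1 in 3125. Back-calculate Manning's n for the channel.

n = 0.023

Flow area A = b·y = 2.04 × 0.635 = 1.295 m². Wetted perimeter P = b + 2y = 2.04 + 2×0.635 = 3.31 m.
Hydraulic radius R = A/P = 1.295/3.31 = 0.3914 m.
Rearranging Manning's equation: n = (1/Q) A R^(2/3) S^(1/2) = (1/0.539) × 1.295 × 0.3914^(2/3) × √0.00032 = 0.023.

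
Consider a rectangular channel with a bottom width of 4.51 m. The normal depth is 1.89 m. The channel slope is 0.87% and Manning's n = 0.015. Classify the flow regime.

supercritical

Flow area A = b·y = 4.51 × 1.89 = 8.524 m². Wetted perimeter P = b + 2y = 4.51 + 2×1.89 = 8.29 m.
Hydraulic radius R = A/P = 8.524/8.29 = 1.028 m.
V = (1/n) R^(2/3) √S = (1/0.015) × 1.028^(2/3) × √0.0087 = 6.335 m/s. Hydraulic depth D_h = A/T = 8.524/4.51 = 1.89 m.
Froude number Fr = V/√(g·D_h) = 6.335/√(9.81×1.89) = 1.47, which is greater than 1, so the flow is supercritical.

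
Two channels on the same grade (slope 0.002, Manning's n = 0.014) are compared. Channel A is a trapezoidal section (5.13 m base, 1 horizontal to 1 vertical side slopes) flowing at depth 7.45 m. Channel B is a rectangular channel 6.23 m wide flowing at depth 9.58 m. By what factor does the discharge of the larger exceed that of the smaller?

Channel A: With bottom width b = 5.13 m and side slope z = 1: A = (b + zy)y = (5.13 + 1×7.45)×7.45 = 93.72 m²; P = b + 2y√(1+z²) = 5.13 + 2×7.45×1.414 = 26.2 m. Hydraulic radius R = A/P = 93.72/26.2 = 3.577 m. Q_A = (1/0.014)·93.72·3.577^(2/3)·√0.002 = 700.2 m³/s.
Channel B: Flow area A = b·y = 6.23 × 9.58 = 59.68 m². Wetted perimeter P = b + 2y = 6.23 + 2×9.58 = 25.39 m. Hydraulic radius R = A/P = 59.68/25.39 = 2.351 m. Q_B = (1/0.014)·59.68·2.351^(2/3)·√0.002 = 337.1 m³/s.
The larger discharge is 700.2 m³/s and the smaller is 337.1 m³/s; the ratio is 2.08.

2.08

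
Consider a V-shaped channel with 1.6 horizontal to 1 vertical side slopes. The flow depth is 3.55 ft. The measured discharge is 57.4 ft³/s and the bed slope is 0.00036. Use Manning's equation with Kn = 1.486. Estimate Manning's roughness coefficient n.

n = 0.013

For a triangular section with side slope z = 1.6: A = zy² = 1.6×3.55² = 20.16 ft²; P = 2y√(1+z²) = 2×3.55×1.887 = 13.4 ft.
Hydraulic radius R = A/P = 20.16/13.4 = 1.505 ft.
Rearranging Manning's equation: n = (1.486/Q) A R^(2/3) S^(1/2) = (1.486/57.4) × 20.16 × 1.505^(2/3) × √0.00036 = 0.013.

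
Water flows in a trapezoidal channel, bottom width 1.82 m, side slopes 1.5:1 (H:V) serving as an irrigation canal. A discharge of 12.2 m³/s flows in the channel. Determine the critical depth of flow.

At critical depth, Q² T / (g A³) = 1, i.e. A³/T = Q²/g = 12.2²/9.81 = 15.17.
Trying y = 0.963 m: A³/T = 6.598 — too small.
Trying y = 1.32 m: A³/T = 21.83 — too large.
Trying y = 1.2 m: A³/T = 15.12 — close enough.

y_c = 1.2 m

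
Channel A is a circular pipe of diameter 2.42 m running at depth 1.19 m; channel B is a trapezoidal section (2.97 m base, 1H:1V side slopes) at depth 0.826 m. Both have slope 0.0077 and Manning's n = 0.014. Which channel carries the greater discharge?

Channel A: For a circular section of diameter D = 2.42 m at depth y = 1.19 m, the central angle is θ = 2 arccos(1 − 2y/D) = 3.109 rad. Then A = (D²/8)(θ − sin θ) = 2.251 m² and P = Dθ/2 = 3.761 m. Hydraulic radius R = A/P = 2.251/3.761 = 0.5986 m. Q_A = (1/0.014)·2.251·0.5986^(2/3)·√0.0077 = 10.02 m³/s.
Channel B: With bottom width b = 2.97 m and side slope z = 1: A = (b + zy)y = (2.97 + 1×0.826)×0.826 = 3.135 m²; P = b + 2y√(1+z²) = 2.97 + 2×0.826×1.414 = 5.306 m. Hydraulic radius R = A/P = 3.135/5.306 = 0.5909 m. Q_B = (1/0.014)·3.135·0.5909^(2/3)·√0.0077 = 13.84 m³/s.
Q_A = 10.02 m³/s vs Q_B = 13.84 m³/s, so channel B carries more.

channel B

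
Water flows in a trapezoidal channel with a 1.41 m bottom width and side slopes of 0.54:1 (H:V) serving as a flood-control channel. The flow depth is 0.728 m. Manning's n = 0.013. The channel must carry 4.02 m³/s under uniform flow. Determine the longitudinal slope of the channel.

With bottom width b = 1.41 m and side slope z = 0.54: A = (b + zy)y = (1.41 + 0.54×0.728)×0.728 = 1.313 m²; P = b + 2y√(1+z²) = 1.41 + 2×0.728×1.136 = 3.065 m.
Hydraulic radius R = A/P = 1.313/3.065 = 0.4283 m.
From Manning's equation, S = [nQ / (1 A R^(2/3))]² = [0.013 × 4.02 / (1 × 1.313 × 0.4283^(2/3))]² = 0.00491.

S = 0.00491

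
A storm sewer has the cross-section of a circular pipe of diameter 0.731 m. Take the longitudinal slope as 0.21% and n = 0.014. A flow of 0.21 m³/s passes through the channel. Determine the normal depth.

Manning's equation rearranged: A R^(2/3) = nQ / (1·√S) = 0.014 × 0.21 / (√0.0021) = 0.06416.
At y = 0.412 m: A R^(2/3) = 0.08234 — over.
At y = 0.304 m: A R^(2/3) = 0.04889 — short.
At y = 0.355 m: A R^(2/3) = 0.06429 — ≈ 0.06416.

y_n = 0.355 m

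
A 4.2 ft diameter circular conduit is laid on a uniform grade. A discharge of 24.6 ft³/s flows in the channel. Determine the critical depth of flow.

y_c = 1.44 ft

At critical depth, Q² T / (g A³) = 1, i.e. A³/T = Q²/g = 24.6²/32.2 = 18.79.
Trying y = 1.07 ft: A³/T = 5.88 — low.
Trying y = 1.57 ft: A³/T = 25.96 — high.
Trying y = 1.44 ft: A³/T = 18.6 — ≈ 18.79.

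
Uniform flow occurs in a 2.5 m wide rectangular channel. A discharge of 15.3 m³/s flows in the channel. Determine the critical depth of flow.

For a rectangular channel, critical depth y_c = (q²/g)^(1/3) where q = Q/b = 15.3/2.5 = 6.12 m²/s.
So y_c = (6.12²/9.81)^(1/3) = 1.56 m.

y_c = 1.56 m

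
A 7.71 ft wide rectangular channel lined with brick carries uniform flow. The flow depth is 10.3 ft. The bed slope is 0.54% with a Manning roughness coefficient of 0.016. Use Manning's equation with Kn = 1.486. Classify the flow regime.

subcritical

Flow area A = b·y = 7.71 × 10.3 = 79.41 ft². Wetted perimeter P = b + 2y = 7.71 + 2×10.3 = 28.31 ft.
Hydraulic radius R = A/P = 79.41/28.31 = 2.805 ft.
V = (1.486/n) R^(2/3) √S = (1.486/0.016) × 2.805^(2/3) × √0.0054 = 13.57 ft/s. Hydraulic depth D_h = A/T = 79.41/7.71 = 10.3 ft.
Froude number Fr = V/√(g·D_h) = 13.57/√(32.2×10.3) = 0.745, which is less than 1, so the flow is subcritical.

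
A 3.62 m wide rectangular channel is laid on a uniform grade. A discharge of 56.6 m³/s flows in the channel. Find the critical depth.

For a rectangular channel, critical depth y_c = (q²/g)^(1/3) where q = Q/b = 56.6/3.62 = 15.64 m²/s.
So y_c = (15.64²/9.81)^(1/3) = 2.92 m.

y_c = 2.92 m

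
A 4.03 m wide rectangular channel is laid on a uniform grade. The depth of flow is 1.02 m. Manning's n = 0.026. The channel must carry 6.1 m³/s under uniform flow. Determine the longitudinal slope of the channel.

Flow area A = b·y = 4.03 × 1.02 = 4.111 m². Wetted perimeter P = b + 2y = 4.03 + 2×1.02 = 6.07 m.
Hydraulic radius R = A/P = 4.111/6.07 = 0.6772 m.
From Manning's equation, S = [nQ / (1 A R^(2/3))]² = [0.026 × 6.1 / (1 × 4.111 × 0.6772^(2/3))]² = 0.0025.

S = 0.0025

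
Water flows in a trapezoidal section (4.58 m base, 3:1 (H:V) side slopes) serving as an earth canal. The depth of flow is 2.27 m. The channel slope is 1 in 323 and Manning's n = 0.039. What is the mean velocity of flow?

With bottom width b = 4.58 m and side slope z = 3: A = (b + zy)y = (4.58 + 3×2.27)×2.27 = 25.86 m²; P = b + 2y√(1+z²) = 4.58 + 2×2.27×3.162 = 18.94 m.
Hydraulic radius R = A/P = 25.86/18.94 = 1.365 m.
From Manning's equation, V = (1/n) R^(2/3) S^(1/2) = (1/0.039) × 1.365^(2/3) × 0.003096^(1/2) = 1.76 m/s.

V = 1.76 m/s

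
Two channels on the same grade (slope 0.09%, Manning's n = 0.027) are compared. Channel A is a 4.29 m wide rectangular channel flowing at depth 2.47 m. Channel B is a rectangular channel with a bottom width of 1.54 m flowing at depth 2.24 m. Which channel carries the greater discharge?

Channel A: Flow area A = b·y = 4.29 × 2.47 = 10.6 m². Wetted perimeter P = b + 2y = 4.29 + 2×2.47 = 9.23 m. Hydraulic radius R = A/P = 10.6/9.23 = 1.148 m. Q_A = (1/0.027)·10.6·1.148^(2/3)·√0.0009 = 12.91 m³/s.
Channel B: Flow area A = b·y = 1.54 × 2.24 = 3.45 m². Wetted perimeter P = b + 2y = 1.54 + 2×2.24 = 6.02 m. Hydraulic radius R = A/P = 3.45/6.02 = 0.573 m. Q_B = (1/0.027)·3.45·0.573^(2/3)·√0.0009 = 2.644 m³/s.
Q_A = 12.91 m³/s vs Q_B = 2.644 m³/s, so channel A carries more.

channel A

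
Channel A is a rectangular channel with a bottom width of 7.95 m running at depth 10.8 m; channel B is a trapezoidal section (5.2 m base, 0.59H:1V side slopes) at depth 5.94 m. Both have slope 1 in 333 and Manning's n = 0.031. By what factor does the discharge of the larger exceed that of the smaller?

1.73

Channel A: Flow area A = b·y = 7.95 × 10.8 = 85.86 m². Wetted perimeter P = b + 2y = 7.95 + 2×10.8 = 29.55 m. Hydraulic radius R = A/P = 85.86/29.55 = 2.906 m. Q_A = (1/0.031)·85.86·2.906^(2/3)·√0.003003 = 309.1 m³/s.
Channel B: With bottom width b = 5.2 m and side slope z = 0.59: A = (b + zy)y = (5.2 + 0.59×5.94)×5.94 = 51.71 m²; P = b + 2y√(1+z²) = 5.2 + 2×5.94×1.161 = 18.99 m. Hydraulic radius R = A/P = 51.71/18.99 = 2.722 m. Q_B = (1/0.031)·51.71·2.722^(2/3)·√0.003003 = 178.2 m³/s.
The larger discharge is 309.1 m³/s and the smaller is 178.2 m³/s; the ratio is 1.73.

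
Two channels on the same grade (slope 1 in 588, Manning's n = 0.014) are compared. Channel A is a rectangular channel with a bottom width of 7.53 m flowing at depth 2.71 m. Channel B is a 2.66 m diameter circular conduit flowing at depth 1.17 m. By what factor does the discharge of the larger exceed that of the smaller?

16.3

Channel A: Flow area A = b·y = 7.53 × 2.71 = 20.41 m². Wetted perimeter P = b + 2y = 7.53 + 2×2.71 = 12.95 m. Hydraulic radius R = A/P = 20.41/12.95 = 1.576 m. Q_A = (1/0.014)·20.41·1.576^(2/3)·√0.001701 = 81.4 m³/s.
Channel B: For a circular section of diameter D = 2.66 m at depth y = 1.17 m, the central angle is θ = 2 arccos(1 − 2y/D) = 2.9 rad. Then A = (D²/8)(θ − sin θ) = 2.354 m² and P = Dθ/2 = 3.858 m. Hydraulic radius R = A/P = 2.354/3.858 = 0.6102 m. Q_B = (1/0.014)·2.354·0.6102^(2/3)·√0.001701 = 4.989 m³/s.
The larger discharge is 81.4 m³/s and the smaller is 4.989 m³/s; the ratio is 16.3.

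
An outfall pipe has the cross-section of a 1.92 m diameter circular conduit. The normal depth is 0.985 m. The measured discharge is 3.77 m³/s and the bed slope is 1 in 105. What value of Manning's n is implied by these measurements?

n = 0.024

For a circular section of diameter D = 1.92 m at depth y = 0.985 m, the central angle is θ = 2 arccos(1 − 2y/D) = 3.194 rad. Then A = (D²/8)(θ − sin θ) = 1.496 m² and P = Dθ/2 = 3.066 m.
Hydraulic radius R = A/P = 1.496/3.066 = 0.4878 m.
Rearranging Manning's equation: n = (1/Q) A R^(2/3) S^(1/2) = (1/3.77) × 1.496 × 0.4878^(2/3) × √0.009524 = 0.024.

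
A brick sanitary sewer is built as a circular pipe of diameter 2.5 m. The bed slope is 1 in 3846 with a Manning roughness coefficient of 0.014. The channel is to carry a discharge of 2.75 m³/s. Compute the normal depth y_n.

Manning's equation rearranged: A R^(2/3) = nQ / (1·√S) = 0.014 × 2.75 / (√0.00026) = 2.388.
At y = 1.04 m: A R^(2/3) = 1.299 — short.
At y = 1.81 m: A R^(2/3) = 3.136 — over.
At y = 1.49 m: A R^(2/3) = 2.386 — matches.

y_n = 1.49 m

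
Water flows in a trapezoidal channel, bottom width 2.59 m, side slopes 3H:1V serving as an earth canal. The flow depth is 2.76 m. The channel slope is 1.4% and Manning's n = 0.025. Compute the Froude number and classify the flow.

With bottom width b = 2.59 m and side slope z = 3: A = (b + zy)y = (2.59 + 3×2.76)×2.76 = 30 m²; P = b + 2y√(1+z²) = 2.59 + 2×2.76×3.162 = 20.05 m.
Hydraulic radius R = A/P = 30/20.05 = 1.497 m.
V = (1/n) R^(2/3) √S = (1/0.025) × 1.497^(2/3) × √0.014 = 6.193 m/s. Hydraulic depth D_h = A/T = 30/19.15 = 1.567 m.
Froude number Fr = V/√(g·D_h) = 6.193/√(9.81×1.567) = 1.58, which is greater than 1, so the flow is supercritical.

supercritical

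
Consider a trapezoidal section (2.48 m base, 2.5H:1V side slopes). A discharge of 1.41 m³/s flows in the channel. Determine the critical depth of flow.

At critical depth, Q² T / (g A³) = 1, i.e. A³/T = Q²/g = 1.41²/9.81 = 0.2027.
At y = 0.211 m: A³/T = 0.07229 — low.
At y = 0.313 m: A³/T = 0.2632 — high.
At y = 0.289 m: A³/T = 0.202 — ≈ 0.2027.

y_c = 0.289 m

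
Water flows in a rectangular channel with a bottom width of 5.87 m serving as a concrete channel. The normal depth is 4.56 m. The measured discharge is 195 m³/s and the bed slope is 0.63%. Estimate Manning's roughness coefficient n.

Flow area A = b·y = 5.87 × 4.56 = 26.77 m². Wetted perimeter P = b + 2y = 5.87 + 2×4.56 = 14.99 m.
Hydraulic radius R = A/P = 26.77/14.99 = 1.786 m.
Rearranging Manning's equation: n = (1/Q) A R^(2/3) S^(1/2) = (1/195) × 26.77 × 1.786^(2/3) × √0.0063 = 0.016.

n = 0.016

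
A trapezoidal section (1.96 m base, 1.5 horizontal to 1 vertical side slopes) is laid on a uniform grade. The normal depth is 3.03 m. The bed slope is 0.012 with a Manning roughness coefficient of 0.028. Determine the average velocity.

With bottom width b = 1.96 m and side slope z = 1.5: A = (b + zy)y = (1.96 + 1.5×3.03)×3.03 = 19.71 m²; P = b + 2y√(1+z²) = 1.96 + 2×3.03×1.803 = 12.88 m.
Hydraulic radius R = A/P = 19.71/12.88 = 1.53 m.
From Manning's equation, V = (1/n) R^(2/3) S^(1/2) = (1/0.028) × 1.53^(2/3) × 0.012^(1/2) = 5.19 m/s.

V = 5.19 m/s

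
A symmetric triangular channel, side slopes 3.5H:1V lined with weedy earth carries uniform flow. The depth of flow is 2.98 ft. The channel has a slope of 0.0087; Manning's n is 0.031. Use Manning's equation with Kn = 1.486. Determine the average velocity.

For a triangular section with side slope z = 3.5: A = zy² = 3.5×2.98² = 31.08 ft²; P = 2y√(1+z²) = 2×2.98×3.64 = 21.69 ft.
Hydraulic radius R = A/P = 31.08/21.69 = 1.433 ft.
From Manning's equation, V = (1.486/n) R^(2/3) S^(1/2) = (1.486/0.031) × 1.433^(2/3) × 0.0087^(1/2) = 5.68 ft/s.

V = 5.68 ft/s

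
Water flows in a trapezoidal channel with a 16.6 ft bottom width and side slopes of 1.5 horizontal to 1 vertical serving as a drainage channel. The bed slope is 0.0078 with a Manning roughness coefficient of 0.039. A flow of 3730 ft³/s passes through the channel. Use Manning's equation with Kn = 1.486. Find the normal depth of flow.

y_n = 10.3 ft

Manning's equation rearranged: A R^(2/3) = nQ / (1.486·√S) = 0.039 × 3730 / (1.486 × √0.0078) = 1108.
Trying y = 8.39 ft: A R^(2/3) = 737.4 — too small.
Trying y = 12.7 ft: A R^(2/3) = 1697 — too large.
Trying y = 10.3 ft: A R^(2/3) = 1107 — matches.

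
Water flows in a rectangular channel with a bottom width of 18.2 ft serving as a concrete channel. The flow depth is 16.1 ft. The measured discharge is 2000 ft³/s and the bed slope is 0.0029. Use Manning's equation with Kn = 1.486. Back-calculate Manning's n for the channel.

Flow area A = b·y = 18.2 × 16.1 = 293 ft². Wetted perimeter P = b + 2y = 18.2 + 2×16.1 = 50.4 ft.
Hydraulic radius R = A/P = 293/50.4 = 5.814 ft.
Rearranging Manning's equation: n = (1.486/Q) A R^(2/3) S^(1/2) = (1.486/2000) × 293 × 5.814^(2/3) × √0.0029 = 0.0379.

n = 0.0379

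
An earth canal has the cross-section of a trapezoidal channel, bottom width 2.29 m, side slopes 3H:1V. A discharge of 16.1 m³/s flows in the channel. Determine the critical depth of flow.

At critical depth, Q² T / (g A³) = 1, i.e. A³/T = Q²/g = 16.1²/9.81 = 26.42.
At y = 1.25 m: A³/T = 43.96 — high.
At y = 1.1 m: A³/T = 26.15 — close enough.

y_c = 1.1 m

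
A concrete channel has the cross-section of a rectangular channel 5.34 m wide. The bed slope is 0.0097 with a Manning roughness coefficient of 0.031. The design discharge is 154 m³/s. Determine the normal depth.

Manning's equation rearranged: A R^(2/3) = nQ / (1·√S) = 0.031 × 154 / (√0.0097) = 48.47.
Trying y = 4.11 m: A R^(2/3) = 30.26 — low.
Trying y = 7.15 m: A R^(2/3) = 59.47 — high.
Trying y = 6.02 m: A R^(2/3) = 48.44 — matches.

y_n = 6.02 m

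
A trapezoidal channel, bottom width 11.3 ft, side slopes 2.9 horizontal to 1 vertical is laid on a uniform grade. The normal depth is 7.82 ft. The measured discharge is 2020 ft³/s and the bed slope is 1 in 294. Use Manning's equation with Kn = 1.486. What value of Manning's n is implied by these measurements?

With bottom width b = 11.3 ft and side slope z = 2.9: A = (b + zy)y = (11.3 + 2.9×7.82)×7.82 = 265.7 ft²; P = b + 2y√(1+z²) = 11.3 + 2×7.82×3.068 = 59.28 ft.
Hydraulic radius R = A/P = 265.7/59.28 = 4.482 ft.
Rearranging Manning's equation: n = (1.486/Q) A R^(2/3) S^(1/2) = (1.486/2020) × 265.7 × 4.482^(2/3) × √0.003401 = 0.031.

n = 0.031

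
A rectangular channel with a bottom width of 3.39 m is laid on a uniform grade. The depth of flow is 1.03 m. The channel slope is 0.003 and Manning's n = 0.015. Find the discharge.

Flow area A = b·y = 3.39 × 1.03 = 3.492 m². Wetted perimeter P = b + 2y = 3.39 + 2×1.03 = 5.45 m.
Hydraulic radius R = A/P = 3.492/5.45 = 0.6407 m.
Manning's equation: Q = (1/n) A R^(2/3) S^(1/2) = (1/0.015) × 3.492 × 0.6407^(2/3) × 0.003^(1/2) = 9.48 m³/s.

Q = 9.48 m³/s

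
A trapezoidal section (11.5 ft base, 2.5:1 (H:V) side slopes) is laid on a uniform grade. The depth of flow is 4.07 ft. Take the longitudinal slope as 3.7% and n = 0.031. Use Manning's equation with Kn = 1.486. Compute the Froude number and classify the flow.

With bottom width b = 11.5 ft and side slope z = 2.5: A = (b + zy)y = (11.5 + 2.5×4.07)×4.07 = 88.22 ft²; P = b + 2y√(1+z²) = 11.5 + 2×4.07×2.693 = 33.42 ft.
Hydraulic radius R = A/P = 88.22/33.42 = 2.64 ft.
V = (1.486/n) R^(2/3) √S = (1.486/0.031) × 2.64^(2/3) × √0.037 = 17.61 ft/s. Hydraulic depth D_h = A/T = 88.22/31.85 = 2.77 ft.
Froude number Fr = V/√(g·D_h) = 17.61/√(32.2×2.77) = 1.86, which is greater than 1, so the flow is supercritical.

supercritical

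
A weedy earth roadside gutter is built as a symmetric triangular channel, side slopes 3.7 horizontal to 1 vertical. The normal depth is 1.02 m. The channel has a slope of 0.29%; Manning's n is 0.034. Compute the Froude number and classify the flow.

subcritical

For a triangular section with side slope z = 3.7: A = zy² = 3.7×1.02² = 3.849 m²; P = 2y√(1+z²) = 2×1.02×3.833 = 7.819 m.
Hydraulic radius R = A/P = 3.849/7.819 = 0.4923 m.
V = (1/n) R^(2/3) √S = (1/0.034) × 0.4923^(2/3) × √0.0029 = 0.9876 m/s. Hydraulic depth D_h = A/T = 3.849/7.548 = 0.51 m.
Froude number Fr = V/√(g·D_h) = 0.9876/√(9.81×0.51) = 0.442, which is less than 1, so the flow is subcritical.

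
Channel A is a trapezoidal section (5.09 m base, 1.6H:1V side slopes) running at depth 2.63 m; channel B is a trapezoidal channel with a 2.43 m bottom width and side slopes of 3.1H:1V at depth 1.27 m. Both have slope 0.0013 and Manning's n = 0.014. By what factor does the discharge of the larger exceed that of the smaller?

Channel A: With bottom width b = 5.09 m and side slope z = 1.6: A = (b + zy)y = (5.09 + 1.6×2.63)×2.63 = 24.45 m²; P = b + 2y√(1+z²) = 5.09 + 2×2.63×1.887 = 15.01 m. Hydraulic radius R = A/P = 24.45/15.01 = 1.629 m. Q_A = (1/0.014)·24.45·1.629^(2/3)·√0.0013 = 87.18 m³/s.
Channel B: With bottom width b = 2.43 m and side slope z = 3.1: A = (b + zy)y = (2.43 + 3.1×1.27)×1.27 = 8.086 m²; P = b + 2y√(1+z²) = 2.43 + 2×1.27×3.257 = 10.7 m. Hydraulic radius R = A/P = 8.086/10.7 = 0.7555 m. Q_B = (1/0.014)·8.086·0.7555^(2/3)·√0.0013 = 17.27 m³/s.
The larger discharge is 87.18 m³/s and the smaller is 17.27 m³/s; the ratio is 5.05.

5.05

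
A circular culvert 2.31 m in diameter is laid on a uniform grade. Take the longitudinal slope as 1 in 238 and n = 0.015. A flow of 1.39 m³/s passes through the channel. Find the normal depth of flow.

y_n = 0.519 m

Manning's equation rearranged: A R^(2/3) = nQ / (1·√S) = 0.015 × 1.39 / (√0.004202) = 0.3217.
At y = 0.627 m: A R^(2/3) = 0.4682 — over.
At y = 0.37 m: A R^(2/3) = 0.1617 — short.
At y = 0.519 m: A R^(2/3) = 0.3218 — matches.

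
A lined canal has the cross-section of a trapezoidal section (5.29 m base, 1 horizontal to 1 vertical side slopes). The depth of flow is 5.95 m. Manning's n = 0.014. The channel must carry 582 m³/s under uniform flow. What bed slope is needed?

With bottom width b = 5.29 m and side slope z = 1: A = (b + zy)y = (5.29 + 1×5.95)×5.95 = 66.88 m²; P = b + 2y√(1+z²) = 5.29 + 2×5.95×1.414 = 22.12 m.
Hydraulic radius R = A/P = 66.88/22.12 = 3.024 m.
From Manning's equation, S = [nQ / (1 A R^(2/3))]² = [0.014 × 582 / (1 × 66.88 × 3.024^(2/3))]² = 0.0034.

S = 0.0034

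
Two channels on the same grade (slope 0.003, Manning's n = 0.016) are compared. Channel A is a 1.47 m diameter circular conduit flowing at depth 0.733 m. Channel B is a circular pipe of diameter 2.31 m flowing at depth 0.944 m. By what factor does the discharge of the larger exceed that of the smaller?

Channel A: For a circular section of diameter D = 1.47 m at depth y = 0.733 m, the central angle is θ = 2 arccos(1 − 2y/D) = 3.136 rad. Then A = (D²/8)(θ − sin θ) = 0.8456 m² and P = Dθ/2 = 2.305 m. Hydraulic radius R = A/P = 0.8456/2.305 = 0.3669 m. Q_A = (1/0.016)·0.8456·0.3669^(2/3)·√0.003 = 1.484 m³/s.
Channel B: For a circular section of diameter D = 2.31 m at depth y = 0.944 m, the central angle is θ = 2 arccos(1 − 2y/D) = 2.774 rad. Then A = (D²/8)(θ − sin θ) = 1.611 m² and P = Dθ/2 = 3.204 m. Hydraulic radius R = A/P = 1.611/3.204 = 0.5027 m. Q_B = (1/0.016)·1.611·0.5027^(2/3)·√0.003 = 3.486 m³/s.
The larger discharge is 3.486 m³/s and the smaller is 1.484 m³/s; the ratio is 2.35.

2.35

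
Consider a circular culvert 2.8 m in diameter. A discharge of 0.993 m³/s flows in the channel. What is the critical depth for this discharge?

y_c = 0.424 m

At critical depth, Q² T / (g A³) = 1, i.e. A³/T = Q²/g = 0.993²/9.81 = 0.1005.
Try y = 0.349 m: A³/T = 0.04681 — low.
Try y = 0.424 m: A³/T = 0.1009 — ≈ 0.1005.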